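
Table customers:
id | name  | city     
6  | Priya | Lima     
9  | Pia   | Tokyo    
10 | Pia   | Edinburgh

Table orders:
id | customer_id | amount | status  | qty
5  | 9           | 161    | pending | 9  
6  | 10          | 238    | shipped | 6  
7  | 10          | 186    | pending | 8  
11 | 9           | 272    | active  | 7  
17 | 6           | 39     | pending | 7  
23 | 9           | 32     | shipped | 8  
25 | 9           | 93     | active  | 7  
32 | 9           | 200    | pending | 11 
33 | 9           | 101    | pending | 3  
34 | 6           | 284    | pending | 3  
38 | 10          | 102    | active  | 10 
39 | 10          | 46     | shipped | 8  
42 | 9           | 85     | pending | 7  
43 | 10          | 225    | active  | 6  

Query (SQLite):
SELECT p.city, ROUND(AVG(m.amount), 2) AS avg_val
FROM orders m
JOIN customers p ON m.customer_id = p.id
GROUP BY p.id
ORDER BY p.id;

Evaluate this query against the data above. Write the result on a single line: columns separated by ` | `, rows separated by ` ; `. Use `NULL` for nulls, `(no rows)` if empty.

Lima | 161.5 ; Tokyo | 134.86 ; Edinburgh | 159.4

Join each orders row to its customers via customer_id.
Group joined rows by customers.id; compute ROUND(AVG(m.amount), 2) per group.
  6: ids {17, 34} → ROUND(AVG(m.amount), 2)=161.5
  9: ids {5, 11, 23, 25, 32, 33, 42} → ROUND(AVG(m.amount), 2)=134.86
  10: ids {6, 7, 38, 39, 43} → ROUND(AVG(m.amount), 2)=159.4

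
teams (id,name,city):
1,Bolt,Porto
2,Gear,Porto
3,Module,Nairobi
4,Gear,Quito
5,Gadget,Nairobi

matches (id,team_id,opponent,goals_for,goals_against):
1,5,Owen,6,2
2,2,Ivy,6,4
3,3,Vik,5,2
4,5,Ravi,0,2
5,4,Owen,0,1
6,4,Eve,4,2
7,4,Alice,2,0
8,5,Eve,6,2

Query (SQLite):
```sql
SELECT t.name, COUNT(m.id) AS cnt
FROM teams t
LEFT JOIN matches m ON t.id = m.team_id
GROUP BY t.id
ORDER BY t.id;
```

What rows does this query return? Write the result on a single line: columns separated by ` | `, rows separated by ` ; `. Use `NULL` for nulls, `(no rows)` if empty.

LEFT JOIN keeps every teams row; unmatched ones get NULL for matches columns.
Group by teams.id and compute COUNT(m.id). COUNT(col) of an all-NULL group is 0.
  1: ids {—} → COUNT(m.id)=0
  2: ids {2} → COUNT(m.id)=1
  3: ids {3} → COUNT(m.id)=1
  4: ids {5, 6, 7} → COUNT(m.id)=3
  5: ids {1, 4, 8} → COUNT(m.id)=3

Bolt | 0 ; Gear | 1 ; Module | 1 ; Gear | 3 ; Gadget | 3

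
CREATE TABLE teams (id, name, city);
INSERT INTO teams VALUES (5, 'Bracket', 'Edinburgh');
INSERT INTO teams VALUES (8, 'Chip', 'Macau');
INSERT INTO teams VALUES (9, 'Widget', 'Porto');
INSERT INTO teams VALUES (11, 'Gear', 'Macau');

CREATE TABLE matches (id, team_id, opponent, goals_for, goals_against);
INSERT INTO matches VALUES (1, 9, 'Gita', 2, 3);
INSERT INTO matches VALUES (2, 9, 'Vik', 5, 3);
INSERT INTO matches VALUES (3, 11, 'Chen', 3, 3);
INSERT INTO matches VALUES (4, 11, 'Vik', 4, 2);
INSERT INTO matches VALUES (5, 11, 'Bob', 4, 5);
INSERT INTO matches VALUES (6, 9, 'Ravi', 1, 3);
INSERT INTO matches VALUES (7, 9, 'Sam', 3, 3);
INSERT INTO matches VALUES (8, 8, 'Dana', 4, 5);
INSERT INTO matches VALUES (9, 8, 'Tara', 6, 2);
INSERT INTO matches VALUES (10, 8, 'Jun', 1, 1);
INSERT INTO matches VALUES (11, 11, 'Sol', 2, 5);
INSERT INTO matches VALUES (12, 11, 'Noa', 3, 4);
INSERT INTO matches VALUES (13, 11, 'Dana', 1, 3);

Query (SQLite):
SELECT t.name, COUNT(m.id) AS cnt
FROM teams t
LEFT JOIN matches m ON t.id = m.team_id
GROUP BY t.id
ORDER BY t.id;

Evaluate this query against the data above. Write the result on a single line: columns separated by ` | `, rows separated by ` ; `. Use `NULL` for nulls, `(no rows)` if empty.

LEFT JOIN keeps every teams row; unmatched ones get NULL for matches columns.
Group by teams.id and compute COUNT(m.id). COUNT(col) of an all-NULL group is 0.
  5: ids {—} → COUNT(m.id)=0
  8: ids {8, 9, 10} → COUNT(m.id)=3
  9: ids {1, 2, 6, 7} → COUNT(m.id)=4
  11: ids {3, 4, 5, 11, 12, 13} → COUNT(m.id)=6

Bracket | 0 ; Chip | 3 ; Widget | 4 ; Gear | 6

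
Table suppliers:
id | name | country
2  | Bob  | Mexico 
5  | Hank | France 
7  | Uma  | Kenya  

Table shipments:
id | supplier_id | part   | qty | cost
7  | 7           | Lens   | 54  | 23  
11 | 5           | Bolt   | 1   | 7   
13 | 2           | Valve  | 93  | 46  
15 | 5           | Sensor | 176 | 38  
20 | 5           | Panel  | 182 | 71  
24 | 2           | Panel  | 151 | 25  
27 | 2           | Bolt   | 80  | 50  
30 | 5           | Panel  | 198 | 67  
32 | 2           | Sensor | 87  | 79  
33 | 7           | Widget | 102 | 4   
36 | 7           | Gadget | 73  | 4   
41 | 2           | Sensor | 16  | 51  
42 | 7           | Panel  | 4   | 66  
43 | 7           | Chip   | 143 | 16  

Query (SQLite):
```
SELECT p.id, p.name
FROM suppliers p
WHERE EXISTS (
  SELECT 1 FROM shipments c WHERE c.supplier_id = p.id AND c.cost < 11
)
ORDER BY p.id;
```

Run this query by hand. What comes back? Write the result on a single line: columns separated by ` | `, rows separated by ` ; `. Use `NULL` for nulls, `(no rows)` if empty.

For each suppliers row, check whether any shipments with matching supplier_id has cost < 11.
Keep rows where that is true.

5 | Hank ; 7 | Uma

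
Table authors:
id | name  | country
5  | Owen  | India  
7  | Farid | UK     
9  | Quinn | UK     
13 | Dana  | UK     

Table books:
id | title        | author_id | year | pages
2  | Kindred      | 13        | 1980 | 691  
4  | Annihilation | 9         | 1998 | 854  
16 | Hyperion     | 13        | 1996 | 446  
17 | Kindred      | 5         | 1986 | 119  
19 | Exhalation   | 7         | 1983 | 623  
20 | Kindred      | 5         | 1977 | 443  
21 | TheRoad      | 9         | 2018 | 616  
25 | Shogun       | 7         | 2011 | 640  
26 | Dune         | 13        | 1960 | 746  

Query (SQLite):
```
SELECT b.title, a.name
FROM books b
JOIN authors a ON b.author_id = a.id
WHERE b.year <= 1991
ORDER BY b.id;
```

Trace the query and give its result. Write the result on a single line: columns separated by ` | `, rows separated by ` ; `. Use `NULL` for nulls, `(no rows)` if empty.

Each books row matches the authors row where author_id = authors.id.
Then keep rows with b.year <= 1991.

Kindred | Dana ; Kindred | Owen ; Exhalation | Farid ; Kindred | Owen ; Dune | Dana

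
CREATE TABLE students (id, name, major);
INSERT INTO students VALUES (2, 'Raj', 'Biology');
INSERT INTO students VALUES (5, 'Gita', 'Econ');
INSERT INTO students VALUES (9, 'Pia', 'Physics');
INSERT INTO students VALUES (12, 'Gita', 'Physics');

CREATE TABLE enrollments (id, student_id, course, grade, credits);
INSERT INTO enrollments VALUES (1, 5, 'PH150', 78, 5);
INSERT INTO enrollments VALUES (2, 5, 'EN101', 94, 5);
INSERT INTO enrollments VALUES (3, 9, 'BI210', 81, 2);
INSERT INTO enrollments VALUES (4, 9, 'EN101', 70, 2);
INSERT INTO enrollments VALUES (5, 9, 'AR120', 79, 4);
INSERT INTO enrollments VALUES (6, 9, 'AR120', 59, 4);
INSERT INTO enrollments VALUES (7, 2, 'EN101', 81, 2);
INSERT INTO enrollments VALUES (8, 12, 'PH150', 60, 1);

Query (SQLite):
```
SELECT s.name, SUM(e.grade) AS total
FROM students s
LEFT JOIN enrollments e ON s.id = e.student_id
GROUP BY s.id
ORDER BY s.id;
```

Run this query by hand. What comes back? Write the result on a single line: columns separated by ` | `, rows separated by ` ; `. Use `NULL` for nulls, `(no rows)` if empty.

LEFT JOIN keeps every students row; unmatched ones get NULL for enrollments columns.
Group by students.id and compute SUM(e.grade). SUM over an all-NULL group is NULL.
  2: ids {7} → SUM(e.grade)=81
  5: ids {1, 2} → SUM(e.grade)=172
  9: ids {3, 4, 5, 6} → SUM(e.grade)=289
  12: ids {8} → SUM(e.grade)=60

Raj | 81 ; Gita | 172 ; Pia | 289 ; Gita | 60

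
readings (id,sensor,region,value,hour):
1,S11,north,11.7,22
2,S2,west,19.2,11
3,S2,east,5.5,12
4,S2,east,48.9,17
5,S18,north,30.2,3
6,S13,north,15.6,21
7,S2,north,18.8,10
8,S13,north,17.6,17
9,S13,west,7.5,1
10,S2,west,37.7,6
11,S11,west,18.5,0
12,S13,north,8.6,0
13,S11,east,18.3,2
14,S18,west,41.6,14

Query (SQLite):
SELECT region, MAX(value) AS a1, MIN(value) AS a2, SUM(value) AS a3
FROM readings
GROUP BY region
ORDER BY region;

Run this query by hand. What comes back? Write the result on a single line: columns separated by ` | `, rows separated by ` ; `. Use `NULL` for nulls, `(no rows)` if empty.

east | 48.9 | 5.5 | 72.7 ; north | 30.2 | 8.6 | 102.5 ; west | 41.6 | 7.5 | 124.5

Group readings by region.
Per group compute: MAX(value), MIN(value), SUM(value).
  east: ids {3, 4, 13} → MAX(value)=48.9, MIN(value)=5.5, SUM(value)=72.7
  north: ids {1, 5, 6, 7, 8, 12} → MAX(value)=30.2, MIN(value)=8.6, SUM(value)=102.5
  west: ids {2, 9, 10, 11, 14} → MAX(value)=41.6, MIN(value)=7.5, SUM(value)=124.5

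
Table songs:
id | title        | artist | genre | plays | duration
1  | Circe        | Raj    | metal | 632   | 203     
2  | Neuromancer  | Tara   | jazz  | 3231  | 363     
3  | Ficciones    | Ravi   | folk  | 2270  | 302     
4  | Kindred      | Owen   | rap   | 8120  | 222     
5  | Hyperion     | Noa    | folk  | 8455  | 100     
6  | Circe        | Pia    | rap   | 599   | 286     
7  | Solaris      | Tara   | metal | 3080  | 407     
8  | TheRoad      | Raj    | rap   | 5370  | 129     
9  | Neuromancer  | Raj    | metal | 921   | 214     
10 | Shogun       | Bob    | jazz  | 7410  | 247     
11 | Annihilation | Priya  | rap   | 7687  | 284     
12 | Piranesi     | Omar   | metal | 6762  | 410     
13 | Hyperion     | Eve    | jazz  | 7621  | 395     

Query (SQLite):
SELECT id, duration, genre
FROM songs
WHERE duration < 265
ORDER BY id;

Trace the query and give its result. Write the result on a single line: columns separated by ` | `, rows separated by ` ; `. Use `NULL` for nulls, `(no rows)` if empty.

duration < 265: ids {1, 4, 5, 8, 9, 10}

1 | 203 | metal ; 4 | 222 | rap ; 5 | 100 | folk ; 8 | 129 | rap ; 9 | 214 | metal ; 10 | 247 | jazz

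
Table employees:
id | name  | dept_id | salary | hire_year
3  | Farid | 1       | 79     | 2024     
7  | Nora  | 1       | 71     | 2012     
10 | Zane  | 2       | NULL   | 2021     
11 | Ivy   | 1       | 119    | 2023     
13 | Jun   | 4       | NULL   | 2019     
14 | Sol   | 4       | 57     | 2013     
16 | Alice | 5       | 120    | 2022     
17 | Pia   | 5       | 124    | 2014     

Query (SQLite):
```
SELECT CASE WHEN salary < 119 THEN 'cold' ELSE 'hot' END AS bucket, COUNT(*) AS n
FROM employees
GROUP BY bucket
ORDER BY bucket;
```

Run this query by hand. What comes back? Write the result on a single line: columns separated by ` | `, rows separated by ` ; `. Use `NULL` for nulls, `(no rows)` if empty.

cold | 3 ; hot | 5

Bucket rows by salary < 119 → 'cold' else 'hot'; count each bucket.
NULL < 119 is unknown, so NULL salary falls into ELSE → 'hot'.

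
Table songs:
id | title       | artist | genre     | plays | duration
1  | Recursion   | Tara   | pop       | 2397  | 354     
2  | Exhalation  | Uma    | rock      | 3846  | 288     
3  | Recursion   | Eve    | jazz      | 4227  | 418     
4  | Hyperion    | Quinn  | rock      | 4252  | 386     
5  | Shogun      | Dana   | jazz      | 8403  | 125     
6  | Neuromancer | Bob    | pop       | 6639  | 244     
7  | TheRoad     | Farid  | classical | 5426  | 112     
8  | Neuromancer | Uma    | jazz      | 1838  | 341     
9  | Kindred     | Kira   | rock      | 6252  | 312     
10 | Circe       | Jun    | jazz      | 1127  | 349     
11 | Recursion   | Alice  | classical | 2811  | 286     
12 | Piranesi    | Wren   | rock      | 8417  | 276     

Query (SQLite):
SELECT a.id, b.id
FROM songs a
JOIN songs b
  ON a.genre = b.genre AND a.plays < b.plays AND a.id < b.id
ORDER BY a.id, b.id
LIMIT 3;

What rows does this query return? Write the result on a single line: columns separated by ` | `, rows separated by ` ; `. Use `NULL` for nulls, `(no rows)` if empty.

Pairs (a,b) with same genre, a.plays < b.plays, a.id < b.id.
genre groups: classical:{7,11} jazz:{3,5,8,10} pop:{1,6} rock:{2,4,9,12}
Ordered by (a.id, b.id); first 3.

1 | 6 ; 2 | 4 ; 2 | 9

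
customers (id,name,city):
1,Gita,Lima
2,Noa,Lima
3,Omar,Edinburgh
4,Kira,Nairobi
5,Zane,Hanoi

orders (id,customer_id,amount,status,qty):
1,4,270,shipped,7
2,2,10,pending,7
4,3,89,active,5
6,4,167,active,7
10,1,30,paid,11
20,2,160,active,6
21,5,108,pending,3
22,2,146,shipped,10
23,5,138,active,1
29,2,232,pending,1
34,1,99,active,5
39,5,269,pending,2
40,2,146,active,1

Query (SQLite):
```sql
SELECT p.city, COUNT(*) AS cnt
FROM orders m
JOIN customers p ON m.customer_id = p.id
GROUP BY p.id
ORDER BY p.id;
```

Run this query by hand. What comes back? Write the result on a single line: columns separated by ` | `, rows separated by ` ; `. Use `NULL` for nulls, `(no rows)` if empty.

Lima | 2 ; Lima | 5 ; Edinburgh | 1 ; Nairobi | 2 ; Hanoi | 3

Join each orders row to its customers via customer_id.
Group joined rows by customers.id; compute COUNT(*) per group.
  1: ids {10, 34} → COUNT(*)=2
  2: ids {2, 20, 22, 29, 40} → COUNT(*)=5
  3: ids {4} → COUNT(*)=1
  4: ids {1, 6} → COUNT(*)=2
  5: ids {21, 23, 39} → COUNT(*)=3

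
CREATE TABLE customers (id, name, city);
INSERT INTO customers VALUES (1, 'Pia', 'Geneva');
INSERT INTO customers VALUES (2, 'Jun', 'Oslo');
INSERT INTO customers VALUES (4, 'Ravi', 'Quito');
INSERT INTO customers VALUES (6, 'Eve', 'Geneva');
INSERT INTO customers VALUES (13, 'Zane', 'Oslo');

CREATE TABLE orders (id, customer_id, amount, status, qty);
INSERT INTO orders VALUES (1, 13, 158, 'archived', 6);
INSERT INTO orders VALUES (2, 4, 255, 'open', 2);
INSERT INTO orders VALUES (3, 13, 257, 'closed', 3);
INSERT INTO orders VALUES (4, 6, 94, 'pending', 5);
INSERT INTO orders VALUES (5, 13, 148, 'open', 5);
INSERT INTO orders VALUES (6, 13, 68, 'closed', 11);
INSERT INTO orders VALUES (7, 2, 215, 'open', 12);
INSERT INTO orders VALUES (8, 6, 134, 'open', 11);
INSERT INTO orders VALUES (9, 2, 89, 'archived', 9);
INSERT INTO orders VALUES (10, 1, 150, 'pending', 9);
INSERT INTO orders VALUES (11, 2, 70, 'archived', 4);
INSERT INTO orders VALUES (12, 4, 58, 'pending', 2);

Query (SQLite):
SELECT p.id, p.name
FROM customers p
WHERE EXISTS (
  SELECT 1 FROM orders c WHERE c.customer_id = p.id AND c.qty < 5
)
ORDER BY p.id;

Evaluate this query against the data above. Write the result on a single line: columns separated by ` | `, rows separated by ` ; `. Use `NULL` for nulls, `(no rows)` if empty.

For each customers row, check whether any orders with matching customer_id has qty < 5.
Keep rows where that is true.

2 | Jun ; 4 | Ravi ; 13 | Zane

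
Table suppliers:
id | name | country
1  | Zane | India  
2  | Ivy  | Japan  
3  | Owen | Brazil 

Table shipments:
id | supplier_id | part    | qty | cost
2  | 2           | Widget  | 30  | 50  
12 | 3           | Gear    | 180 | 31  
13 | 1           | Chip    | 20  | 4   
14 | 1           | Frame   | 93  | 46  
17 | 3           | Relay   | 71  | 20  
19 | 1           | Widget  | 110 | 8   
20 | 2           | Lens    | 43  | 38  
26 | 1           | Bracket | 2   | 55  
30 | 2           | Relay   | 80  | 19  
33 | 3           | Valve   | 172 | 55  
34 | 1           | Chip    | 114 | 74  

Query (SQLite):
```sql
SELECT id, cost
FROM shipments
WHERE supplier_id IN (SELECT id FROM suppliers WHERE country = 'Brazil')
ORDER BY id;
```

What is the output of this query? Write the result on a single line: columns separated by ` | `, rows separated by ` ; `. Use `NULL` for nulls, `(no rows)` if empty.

Inner query: suppliers.id where country = 'Brazil'.
Outer: keep shipments rows whose supplier_id is in that set.
Inner query → {3}

12 | 31 ; 17 | 20 ; 33 | 55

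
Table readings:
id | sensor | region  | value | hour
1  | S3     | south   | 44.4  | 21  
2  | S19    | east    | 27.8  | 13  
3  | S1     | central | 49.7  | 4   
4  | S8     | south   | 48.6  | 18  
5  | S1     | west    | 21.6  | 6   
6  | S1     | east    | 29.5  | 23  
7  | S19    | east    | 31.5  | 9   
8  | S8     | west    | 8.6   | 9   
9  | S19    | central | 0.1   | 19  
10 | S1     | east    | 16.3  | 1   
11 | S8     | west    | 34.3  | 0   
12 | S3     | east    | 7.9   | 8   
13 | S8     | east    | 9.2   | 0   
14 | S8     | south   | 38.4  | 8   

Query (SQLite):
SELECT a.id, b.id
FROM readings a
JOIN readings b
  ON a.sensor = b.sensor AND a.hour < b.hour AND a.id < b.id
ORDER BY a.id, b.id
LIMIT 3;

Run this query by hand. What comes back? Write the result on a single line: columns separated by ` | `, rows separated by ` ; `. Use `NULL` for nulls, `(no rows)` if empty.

2 | 9 ; 3 | 5 ; 3 | 6

Pairs (a,b) with same sensor, a.hour < b.hour, a.id < b.id.
sensor groups: S1:{3,5,6,10} S19:{2,7,9} S3:{1,12} S8:{4,8,11,13,14}
Ordered by (a.id, b.id); first 3.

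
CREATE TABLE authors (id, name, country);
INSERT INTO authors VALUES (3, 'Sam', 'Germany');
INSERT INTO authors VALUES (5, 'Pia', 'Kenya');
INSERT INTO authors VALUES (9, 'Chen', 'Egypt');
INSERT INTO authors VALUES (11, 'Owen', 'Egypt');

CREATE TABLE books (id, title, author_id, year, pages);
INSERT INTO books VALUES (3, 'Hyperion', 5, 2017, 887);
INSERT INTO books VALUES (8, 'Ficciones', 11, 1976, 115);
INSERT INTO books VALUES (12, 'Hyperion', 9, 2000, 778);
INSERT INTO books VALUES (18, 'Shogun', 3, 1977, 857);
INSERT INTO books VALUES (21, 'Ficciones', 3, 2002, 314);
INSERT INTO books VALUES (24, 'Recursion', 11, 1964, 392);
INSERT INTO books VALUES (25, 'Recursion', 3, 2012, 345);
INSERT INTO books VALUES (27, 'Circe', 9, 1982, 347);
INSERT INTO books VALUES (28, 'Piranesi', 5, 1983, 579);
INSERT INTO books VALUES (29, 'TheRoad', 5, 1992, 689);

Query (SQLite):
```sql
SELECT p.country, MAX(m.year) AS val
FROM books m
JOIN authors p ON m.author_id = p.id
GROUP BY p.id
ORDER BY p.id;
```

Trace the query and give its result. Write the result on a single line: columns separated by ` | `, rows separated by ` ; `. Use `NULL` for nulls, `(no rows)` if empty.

Germany | 2012 ; Kenya | 2017 ; Egypt | 2000 ; Egypt | 1976

Join each books row to its authors via author_id.
Group joined rows by authors.id; compute MAX(m.year) per group.
  3: ids {18, 21, 25} → MAX(m.year)=2012
  5: ids {3, 28, 29} → MAX(m.year)=2017
  9: ids {12, 27} → MAX(m.year)=2000
  11: ids {8, 24} → MAX(m.year)=1976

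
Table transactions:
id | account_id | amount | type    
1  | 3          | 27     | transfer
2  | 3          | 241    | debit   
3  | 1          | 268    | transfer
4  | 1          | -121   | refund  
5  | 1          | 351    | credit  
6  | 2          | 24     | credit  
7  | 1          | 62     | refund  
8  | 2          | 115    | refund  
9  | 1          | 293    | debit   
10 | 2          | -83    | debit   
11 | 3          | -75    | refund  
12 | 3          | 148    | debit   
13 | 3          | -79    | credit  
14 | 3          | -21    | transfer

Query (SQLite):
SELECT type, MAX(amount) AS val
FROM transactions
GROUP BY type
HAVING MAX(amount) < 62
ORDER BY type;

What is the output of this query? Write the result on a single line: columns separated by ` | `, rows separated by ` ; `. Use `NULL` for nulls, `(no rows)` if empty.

Partition transactions by type; compute MAX(amount) within each group.
HAVING: keep groups where MAX(amount) < 62.
  credit: ids {5, 6, 13} → MAX(amount)=351
  debit: ids {2, 9, 10, 12} → MAX(amount)=293
  refund: ids {4, 7, 8, 11} → MAX(amount)=115
  transfer: ids {1, 3, 14} → MAX(amount)=268

(no rows)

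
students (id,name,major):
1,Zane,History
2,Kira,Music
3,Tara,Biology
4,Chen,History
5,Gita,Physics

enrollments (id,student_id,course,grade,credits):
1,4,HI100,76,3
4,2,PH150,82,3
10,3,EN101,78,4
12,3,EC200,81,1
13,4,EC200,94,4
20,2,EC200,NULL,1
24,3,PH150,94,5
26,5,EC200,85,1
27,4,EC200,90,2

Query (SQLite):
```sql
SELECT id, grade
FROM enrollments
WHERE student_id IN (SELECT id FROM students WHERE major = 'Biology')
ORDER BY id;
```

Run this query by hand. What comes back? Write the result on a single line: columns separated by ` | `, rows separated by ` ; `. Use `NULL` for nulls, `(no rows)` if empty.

10 | 78 ; 12 | 81 ; 24 | 94

Inner query: students.id where major = 'Biology'.
Outer: keep enrollments rows whose student_id is in that set.
Inner query → {3}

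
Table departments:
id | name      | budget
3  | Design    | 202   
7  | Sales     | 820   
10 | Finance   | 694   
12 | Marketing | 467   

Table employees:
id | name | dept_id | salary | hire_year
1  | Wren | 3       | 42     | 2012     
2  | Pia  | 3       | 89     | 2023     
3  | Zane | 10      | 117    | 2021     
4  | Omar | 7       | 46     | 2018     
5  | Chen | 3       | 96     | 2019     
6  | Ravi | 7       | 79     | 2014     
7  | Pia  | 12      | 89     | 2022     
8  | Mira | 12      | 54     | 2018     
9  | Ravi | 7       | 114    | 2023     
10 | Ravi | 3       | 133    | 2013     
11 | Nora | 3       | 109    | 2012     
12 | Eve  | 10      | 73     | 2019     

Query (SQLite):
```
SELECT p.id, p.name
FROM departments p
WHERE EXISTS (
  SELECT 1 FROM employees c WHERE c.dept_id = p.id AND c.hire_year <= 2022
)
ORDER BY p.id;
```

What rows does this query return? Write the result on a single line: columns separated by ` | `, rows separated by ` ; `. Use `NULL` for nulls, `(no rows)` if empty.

For each departments row, check whether any employees with matching dept_id has hire_year <= 2022.
Keep rows where that is true.

3 | Design ; 7 | Sales ; 10 | Finance ; 12 | Marketing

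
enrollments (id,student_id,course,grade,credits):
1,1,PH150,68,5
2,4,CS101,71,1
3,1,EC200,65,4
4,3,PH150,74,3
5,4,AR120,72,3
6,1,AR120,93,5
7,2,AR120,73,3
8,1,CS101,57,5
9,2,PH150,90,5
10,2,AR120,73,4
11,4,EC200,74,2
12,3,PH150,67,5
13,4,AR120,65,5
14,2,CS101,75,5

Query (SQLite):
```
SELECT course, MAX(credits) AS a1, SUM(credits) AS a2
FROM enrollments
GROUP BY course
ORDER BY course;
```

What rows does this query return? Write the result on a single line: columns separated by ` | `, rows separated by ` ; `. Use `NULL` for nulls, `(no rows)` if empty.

AR120 | 5 | 20 ; CS101 | 5 | 11 ; EC200 | 4 | 6 ; PH150 | 5 | 18

Group enrollments by course.
Per group compute: MAX(credits), SUM(credits).
  AR120: ids {5, 6, 7, 10, 13} → MAX(credits)=5, SUM(credits)=20
  CS101: ids {2, 8, 14} → MAX(credits)=5, SUM(credits)=11
  EC200: ids {3, 11} → MAX(credits)=4, SUM(credits)=6
  PH150: ids {1, 4, 9, 12} → MAX(credits)=5, SUM(credits)=18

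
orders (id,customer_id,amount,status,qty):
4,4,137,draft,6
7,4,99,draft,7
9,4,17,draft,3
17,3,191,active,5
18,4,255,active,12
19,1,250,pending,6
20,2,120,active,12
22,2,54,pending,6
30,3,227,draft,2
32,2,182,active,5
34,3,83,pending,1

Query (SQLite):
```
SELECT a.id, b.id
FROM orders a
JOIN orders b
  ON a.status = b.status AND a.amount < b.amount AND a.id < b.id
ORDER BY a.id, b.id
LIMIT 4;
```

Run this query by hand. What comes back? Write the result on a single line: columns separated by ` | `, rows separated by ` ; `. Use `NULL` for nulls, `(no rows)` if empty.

Pairs (a,b) with same status, a.amount < b.amount, a.id < b.id.
status groups: active:{17,18,20,32} draft:{4,7,9,30} pending:{19,22,34}
Ordered by (a.id, b.id); first 4.

4 | 30 ; 7 | 30 ; 9 | 30 ; 17 | 18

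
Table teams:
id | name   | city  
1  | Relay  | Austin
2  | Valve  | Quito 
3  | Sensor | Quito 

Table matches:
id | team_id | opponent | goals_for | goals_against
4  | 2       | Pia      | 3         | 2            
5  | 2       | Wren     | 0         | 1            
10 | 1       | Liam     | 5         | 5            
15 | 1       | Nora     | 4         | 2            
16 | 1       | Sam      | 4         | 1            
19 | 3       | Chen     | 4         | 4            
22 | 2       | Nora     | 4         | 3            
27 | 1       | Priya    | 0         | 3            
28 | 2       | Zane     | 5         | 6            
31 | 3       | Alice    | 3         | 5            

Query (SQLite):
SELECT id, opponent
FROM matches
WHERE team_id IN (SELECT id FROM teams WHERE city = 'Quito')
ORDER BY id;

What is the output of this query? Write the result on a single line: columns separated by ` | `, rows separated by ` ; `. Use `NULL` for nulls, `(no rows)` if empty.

Inner query: teams.id where city = 'Quito'.
Outer: keep matches rows whose team_id is in that set.
Inner query → {2, 3}

4 | Pia ; 5 | Wren ; 19 | Chen ; 22 | Nora ; 28 | Zane ; 31 | Alice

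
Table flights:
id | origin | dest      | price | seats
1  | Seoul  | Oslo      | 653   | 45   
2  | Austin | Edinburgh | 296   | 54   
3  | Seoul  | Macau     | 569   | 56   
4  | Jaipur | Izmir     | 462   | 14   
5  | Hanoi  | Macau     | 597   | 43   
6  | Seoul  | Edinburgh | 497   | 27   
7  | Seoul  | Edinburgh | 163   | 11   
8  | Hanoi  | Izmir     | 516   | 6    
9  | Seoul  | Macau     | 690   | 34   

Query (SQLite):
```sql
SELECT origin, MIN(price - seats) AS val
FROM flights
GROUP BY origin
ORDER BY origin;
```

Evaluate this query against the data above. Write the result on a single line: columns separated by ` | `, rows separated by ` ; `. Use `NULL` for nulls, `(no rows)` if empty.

For each row compute price - seats.
Group by origin; take MIN of the expression per group.
  Austin: ids {2} → MIN(price - seats)=242
  Hanoi: ids {5, 8} → MIN(price - seats)=510
  Jaipur: ids {4} → MIN(price - seats)=448
  Seoul: ids {1, 3, 6, 7, 9} → MIN(price - seats)=152

Austin | 242 ; Hanoi | 510 ; Jaipur | 448 ; Seoul | 152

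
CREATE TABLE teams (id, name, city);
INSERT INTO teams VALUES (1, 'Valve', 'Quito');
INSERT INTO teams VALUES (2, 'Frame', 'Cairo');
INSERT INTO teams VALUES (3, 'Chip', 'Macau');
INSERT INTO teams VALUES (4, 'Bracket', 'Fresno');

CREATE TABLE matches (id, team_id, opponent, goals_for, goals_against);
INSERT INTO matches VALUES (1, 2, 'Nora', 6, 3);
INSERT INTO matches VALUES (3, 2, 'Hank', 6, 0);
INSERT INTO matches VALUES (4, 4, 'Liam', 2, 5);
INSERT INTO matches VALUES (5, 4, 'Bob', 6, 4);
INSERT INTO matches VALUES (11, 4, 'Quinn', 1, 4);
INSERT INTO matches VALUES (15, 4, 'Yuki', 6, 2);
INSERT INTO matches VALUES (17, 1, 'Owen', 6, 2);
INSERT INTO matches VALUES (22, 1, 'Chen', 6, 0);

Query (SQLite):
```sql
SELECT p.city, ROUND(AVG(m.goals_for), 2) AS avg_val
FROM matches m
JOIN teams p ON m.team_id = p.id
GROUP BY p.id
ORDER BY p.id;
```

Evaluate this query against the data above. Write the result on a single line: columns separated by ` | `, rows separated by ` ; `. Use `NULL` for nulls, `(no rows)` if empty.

Quito | 6 ; Cairo | 6 ; Fresno | 3.75

Join each matches row to its teams via team_id.
Group joined rows by teams.id; compute ROUND(AVG(m.goals_for), 2) per group.
  1: ids {17, 22} → ROUND(AVG(m.goals_for), 2)=6
  2: ids {1, 3} → ROUND(AVG(m.goals_for), 2)=6
  4: ids {4, 5, 11, 15} → ROUND(AVG(m.goals_for), 2)=3.75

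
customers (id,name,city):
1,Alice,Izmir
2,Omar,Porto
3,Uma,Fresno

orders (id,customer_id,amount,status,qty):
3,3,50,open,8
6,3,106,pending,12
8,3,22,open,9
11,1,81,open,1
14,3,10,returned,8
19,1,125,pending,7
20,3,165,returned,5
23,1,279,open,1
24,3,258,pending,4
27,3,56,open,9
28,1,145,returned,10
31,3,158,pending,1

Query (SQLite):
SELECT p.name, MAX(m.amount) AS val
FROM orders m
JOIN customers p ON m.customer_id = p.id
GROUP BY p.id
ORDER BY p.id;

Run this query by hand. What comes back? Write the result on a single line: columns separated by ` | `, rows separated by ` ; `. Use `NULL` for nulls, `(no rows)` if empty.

Alice | 279 ; Uma | 258

Join each orders row to its customers via customer_id.
Group joined rows by customers.id; compute MAX(m.amount) per group.
  1: ids {11, 19, 23, 28} → MAX(m.amount)=279
  3: ids {3, 6, 8, 14, 20, 24, 27, 31} → MAX(m.amount)=258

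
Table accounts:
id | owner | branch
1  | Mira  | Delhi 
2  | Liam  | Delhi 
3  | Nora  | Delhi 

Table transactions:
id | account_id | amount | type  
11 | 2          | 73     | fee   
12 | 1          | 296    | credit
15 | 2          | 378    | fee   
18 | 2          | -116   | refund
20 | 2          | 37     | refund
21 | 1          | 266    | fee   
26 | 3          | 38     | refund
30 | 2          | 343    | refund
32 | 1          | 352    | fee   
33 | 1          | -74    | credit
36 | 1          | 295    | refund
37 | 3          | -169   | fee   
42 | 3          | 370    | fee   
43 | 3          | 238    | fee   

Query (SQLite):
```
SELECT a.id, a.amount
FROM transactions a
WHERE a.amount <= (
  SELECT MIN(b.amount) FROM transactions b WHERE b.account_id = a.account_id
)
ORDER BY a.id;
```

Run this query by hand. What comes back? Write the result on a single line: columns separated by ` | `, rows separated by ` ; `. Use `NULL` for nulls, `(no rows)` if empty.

For each transactions row a, compute MIN(amount) over rows sharing a.account_id.
Keep row a if a.amount <= that per-group MIN.
  account_id=1: MIN(amount) = -74
  account_id=2: MIN(amount) = -116
  account_id=3: MIN(amount) = -169

18 | -116 ; 33 | -74 ; 37 | -169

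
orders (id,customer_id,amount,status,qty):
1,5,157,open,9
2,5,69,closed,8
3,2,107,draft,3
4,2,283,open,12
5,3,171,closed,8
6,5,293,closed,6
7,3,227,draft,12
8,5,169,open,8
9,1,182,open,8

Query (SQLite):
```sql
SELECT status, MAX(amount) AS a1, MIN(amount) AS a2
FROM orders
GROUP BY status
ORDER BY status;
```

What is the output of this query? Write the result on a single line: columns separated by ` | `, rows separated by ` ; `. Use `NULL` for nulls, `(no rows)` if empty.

closed | 293 | 69 ; draft | 227 | 107 ; open | 283 | 157

Group orders by status.
Per group compute: MAX(amount), MIN(amount).
  closed: ids {2, 5, 6} → MAX(amount)=293, MIN(amount)=69
  draft: ids {3, 7} → MAX(amount)=227, MIN(amount)=107
  open: ids {1, 4, 8, 9} → MAX(amount)=283, MIN(amount)=157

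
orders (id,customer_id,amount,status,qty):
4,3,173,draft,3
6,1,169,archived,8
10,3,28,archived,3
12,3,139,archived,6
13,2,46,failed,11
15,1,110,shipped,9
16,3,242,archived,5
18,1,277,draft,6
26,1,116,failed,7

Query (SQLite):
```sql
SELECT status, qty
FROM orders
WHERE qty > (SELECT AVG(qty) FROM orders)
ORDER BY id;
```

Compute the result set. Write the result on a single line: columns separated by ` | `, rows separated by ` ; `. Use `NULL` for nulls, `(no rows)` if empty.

archived | 8 ; failed | 11 ; shipped | 9 ; failed | 7

Scalar subquery: AVG(qty) over all orders rows = 6.444444 (≈; comparison uses full precision).
Keep rows where qty > that value.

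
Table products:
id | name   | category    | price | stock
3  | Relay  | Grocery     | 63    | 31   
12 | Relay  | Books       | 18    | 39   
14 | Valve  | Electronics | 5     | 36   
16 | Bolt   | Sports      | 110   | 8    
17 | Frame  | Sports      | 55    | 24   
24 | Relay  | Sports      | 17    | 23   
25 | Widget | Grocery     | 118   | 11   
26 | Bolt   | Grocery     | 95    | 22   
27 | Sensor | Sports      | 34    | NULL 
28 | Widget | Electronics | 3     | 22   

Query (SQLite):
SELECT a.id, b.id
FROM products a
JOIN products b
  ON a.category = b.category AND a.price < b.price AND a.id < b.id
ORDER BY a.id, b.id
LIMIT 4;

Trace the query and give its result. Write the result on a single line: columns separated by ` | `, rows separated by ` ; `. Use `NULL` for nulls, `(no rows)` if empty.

Pairs (a,b) with same category, a.price < b.price, a.id < b.id.
category groups: Books:{12} Electronics:{14,28} Grocery:{3,25,26} Sports:{16,17,24,27}
Ordered by (a.id, b.id); first 4.

3 | 25 ; 3 | 26 ; 24 | 27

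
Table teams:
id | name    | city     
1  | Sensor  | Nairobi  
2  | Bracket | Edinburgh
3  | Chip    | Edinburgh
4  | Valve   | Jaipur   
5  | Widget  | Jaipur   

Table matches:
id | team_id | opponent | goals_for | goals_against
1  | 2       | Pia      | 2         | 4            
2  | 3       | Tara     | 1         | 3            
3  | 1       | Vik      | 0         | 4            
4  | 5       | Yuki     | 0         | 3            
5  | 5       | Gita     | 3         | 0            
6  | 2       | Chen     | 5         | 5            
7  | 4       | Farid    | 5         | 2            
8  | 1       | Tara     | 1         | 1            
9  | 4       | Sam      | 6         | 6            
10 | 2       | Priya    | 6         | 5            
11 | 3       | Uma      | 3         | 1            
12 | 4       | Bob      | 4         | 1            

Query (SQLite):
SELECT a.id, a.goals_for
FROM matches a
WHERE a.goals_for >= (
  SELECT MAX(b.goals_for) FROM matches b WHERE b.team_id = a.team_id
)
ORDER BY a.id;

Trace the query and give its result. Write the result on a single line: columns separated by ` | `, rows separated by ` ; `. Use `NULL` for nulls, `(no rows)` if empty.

5 | 3 ; 8 | 1 ; 9 | 6 ; 10 | 6 ; 11 | 3

For each matches row a, compute MAX(goals_for) over rows sharing a.team_id.
Keep row a if a.goals_for >= that per-group MAX.
  team_id=1: MAX(goals_for) = 1
  team_id=2: MAX(goals_for) = 6
  team_id=3: MAX(goals_for) = 3
  team_id=4: MAX(goals_for) = 6
  team_id=5: MAX(goals_for) = 3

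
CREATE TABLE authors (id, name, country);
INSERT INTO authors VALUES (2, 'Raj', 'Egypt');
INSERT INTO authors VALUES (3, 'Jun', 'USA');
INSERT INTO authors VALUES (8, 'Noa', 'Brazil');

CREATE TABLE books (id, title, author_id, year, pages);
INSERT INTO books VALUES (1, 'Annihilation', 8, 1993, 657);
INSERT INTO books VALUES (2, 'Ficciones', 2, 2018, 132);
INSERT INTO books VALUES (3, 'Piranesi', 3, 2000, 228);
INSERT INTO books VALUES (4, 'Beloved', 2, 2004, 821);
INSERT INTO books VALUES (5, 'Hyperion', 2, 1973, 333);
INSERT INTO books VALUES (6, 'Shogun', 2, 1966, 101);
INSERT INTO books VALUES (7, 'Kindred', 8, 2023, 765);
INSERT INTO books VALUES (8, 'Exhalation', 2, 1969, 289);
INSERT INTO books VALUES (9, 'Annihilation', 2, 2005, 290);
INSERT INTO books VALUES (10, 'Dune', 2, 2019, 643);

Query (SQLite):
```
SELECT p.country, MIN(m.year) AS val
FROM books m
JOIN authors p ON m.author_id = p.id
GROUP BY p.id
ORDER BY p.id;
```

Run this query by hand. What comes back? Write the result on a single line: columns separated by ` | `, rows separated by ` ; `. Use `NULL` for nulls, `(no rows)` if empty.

Egypt | 1966 ; USA | 2000 ; Brazil | 1993

Join each books row to its authors via author_id.
Group joined rows by authors.id; compute MIN(m.year) per group.
  2: ids {2, 4, 5, 6, 8, 9, 10} → MIN(m.year)=1966
  3: ids {3} → MIN(m.year)=2000
  8: ids {1, 7} → MIN(m.year)=1993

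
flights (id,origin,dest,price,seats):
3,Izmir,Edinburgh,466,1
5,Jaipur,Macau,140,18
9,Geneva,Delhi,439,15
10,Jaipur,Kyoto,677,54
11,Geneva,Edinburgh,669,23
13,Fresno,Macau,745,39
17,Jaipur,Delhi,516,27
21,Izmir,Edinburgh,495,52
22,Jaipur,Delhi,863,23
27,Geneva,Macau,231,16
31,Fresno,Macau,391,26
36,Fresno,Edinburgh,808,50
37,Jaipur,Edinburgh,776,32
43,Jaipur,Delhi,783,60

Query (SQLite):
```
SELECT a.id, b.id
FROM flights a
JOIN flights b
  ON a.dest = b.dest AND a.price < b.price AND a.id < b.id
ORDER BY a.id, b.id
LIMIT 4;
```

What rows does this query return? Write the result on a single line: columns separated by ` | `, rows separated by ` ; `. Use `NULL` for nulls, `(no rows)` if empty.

3 | 11 ; 3 | 21 ; 3 | 36 ; 3 | 37

Pairs (a,b) with same dest, a.price < b.price, a.id < b.id.
dest groups: Delhi:{9,17,22,43} Edinburgh:{3,11,21,36,37} Kyoto:{10} Macau:{5,13,27,31}
Ordered by (a.id, b.id); first 4.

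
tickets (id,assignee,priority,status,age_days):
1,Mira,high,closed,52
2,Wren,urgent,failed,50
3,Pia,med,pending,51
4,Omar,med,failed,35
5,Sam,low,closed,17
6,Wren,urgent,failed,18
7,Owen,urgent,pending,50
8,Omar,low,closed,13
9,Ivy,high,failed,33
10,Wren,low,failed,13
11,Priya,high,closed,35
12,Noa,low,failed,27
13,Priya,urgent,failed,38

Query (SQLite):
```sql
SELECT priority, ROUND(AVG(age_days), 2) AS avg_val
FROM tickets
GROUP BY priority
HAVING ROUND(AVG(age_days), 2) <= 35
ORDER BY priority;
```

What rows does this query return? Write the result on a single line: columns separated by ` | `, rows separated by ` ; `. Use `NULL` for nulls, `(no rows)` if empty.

low | 17.5

Partition tickets by priority; compute ROUND(AVG(age_days), 2) within each group.
HAVING: keep groups where ROUND(AVG(age_days), 2) <= 35.
  high: ids {1, 9, 11} → ROUND(AVG(age_days), 2)=40
  low: ids {5, 8, 10, 12} → ROUND(AVG(age_days), 2)=17.5
  med: ids {3, 4} → ROUND(AVG(age_days), 2)=43
  urgent: ids {2, 6, 7, 13} → ROUND(AVG(age_days), 2)=39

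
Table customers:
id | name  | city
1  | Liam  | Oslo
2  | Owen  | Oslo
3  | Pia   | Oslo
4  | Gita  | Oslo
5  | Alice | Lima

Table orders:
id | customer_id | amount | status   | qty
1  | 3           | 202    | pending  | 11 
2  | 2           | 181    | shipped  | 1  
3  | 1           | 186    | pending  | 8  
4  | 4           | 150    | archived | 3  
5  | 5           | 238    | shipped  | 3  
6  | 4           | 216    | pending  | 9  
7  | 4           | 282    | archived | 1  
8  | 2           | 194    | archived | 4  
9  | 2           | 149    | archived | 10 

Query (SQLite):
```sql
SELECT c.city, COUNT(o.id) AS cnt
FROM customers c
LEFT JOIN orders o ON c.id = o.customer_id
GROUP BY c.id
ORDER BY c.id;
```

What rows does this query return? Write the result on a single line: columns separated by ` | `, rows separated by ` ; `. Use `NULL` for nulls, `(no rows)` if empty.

LEFT JOIN keeps every customers row; unmatched ones get NULL for orders columns.
Group by customers.id and compute COUNT(o.id). COUNT(col) of an all-NULL group is 0.
  1: ids {3} → COUNT(o.id)=1
  2: ids {2, 8, 9} → COUNT(o.id)=3
  3: ids {1} → COUNT(o.id)=1
  4: ids {4, 6, 7} → COUNT(o.id)=3
  5: ids {5} → COUNT(o.id)=1

Oslo | 1 ; Oslo | 3 ; Oslo | 1 ; Oslo | 3 ; Lima | 1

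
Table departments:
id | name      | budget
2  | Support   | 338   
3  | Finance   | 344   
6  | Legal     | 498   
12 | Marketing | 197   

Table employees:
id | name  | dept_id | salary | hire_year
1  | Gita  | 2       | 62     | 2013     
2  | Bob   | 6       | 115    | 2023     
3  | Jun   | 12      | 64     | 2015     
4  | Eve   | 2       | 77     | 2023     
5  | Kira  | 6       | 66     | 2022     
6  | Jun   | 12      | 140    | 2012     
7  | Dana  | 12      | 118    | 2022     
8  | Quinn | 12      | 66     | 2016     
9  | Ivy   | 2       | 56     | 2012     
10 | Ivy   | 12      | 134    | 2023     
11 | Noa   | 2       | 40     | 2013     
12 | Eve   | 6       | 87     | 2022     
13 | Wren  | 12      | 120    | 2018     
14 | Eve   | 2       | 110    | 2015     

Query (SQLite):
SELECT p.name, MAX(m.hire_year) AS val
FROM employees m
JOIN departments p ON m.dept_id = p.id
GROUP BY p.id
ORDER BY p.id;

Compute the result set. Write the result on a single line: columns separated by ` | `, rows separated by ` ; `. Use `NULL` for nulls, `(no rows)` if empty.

Join each employees row to its departments via dept_id.
Group joined rows by departments.id; compute MAX(m.hire_year) per group.
  2: ids {1, 4, 9, 11, 14} → MAX(m.hire_year)=2023
  6: ids {2, 5, 12} → MAX(m.hire_year)=2023
  12: ids {3, 6, 7, 8, 10, 13} → MAX(m.hire_year)=2023

Support | 2023 ; Legal | 2023 ; Marketing | 2023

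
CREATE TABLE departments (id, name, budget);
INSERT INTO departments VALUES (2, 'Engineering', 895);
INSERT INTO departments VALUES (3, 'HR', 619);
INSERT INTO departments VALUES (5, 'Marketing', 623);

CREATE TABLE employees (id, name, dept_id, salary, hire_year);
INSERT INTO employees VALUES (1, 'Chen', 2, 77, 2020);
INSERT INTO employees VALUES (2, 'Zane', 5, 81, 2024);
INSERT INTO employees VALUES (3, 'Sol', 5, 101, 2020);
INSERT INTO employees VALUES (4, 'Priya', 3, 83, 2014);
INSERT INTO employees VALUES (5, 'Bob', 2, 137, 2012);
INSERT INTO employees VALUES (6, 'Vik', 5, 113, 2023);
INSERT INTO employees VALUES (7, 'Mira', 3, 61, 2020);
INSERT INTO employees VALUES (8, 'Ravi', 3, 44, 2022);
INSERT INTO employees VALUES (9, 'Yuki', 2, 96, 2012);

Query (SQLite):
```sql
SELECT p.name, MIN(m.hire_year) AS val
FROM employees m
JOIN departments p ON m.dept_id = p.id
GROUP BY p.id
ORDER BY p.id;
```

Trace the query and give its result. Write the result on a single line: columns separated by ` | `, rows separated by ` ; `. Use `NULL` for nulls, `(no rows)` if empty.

Engineering | 2012 ; HR | 2014 ; Marketing | 2020

Join each employees row to its departments via dept_id.
Group joined rows by departments.id; compute MIN(m.hire_year) per group.
  2: ids {1, 5, 9} → MIN(m.hire_year)=2012
  3: ids {4, 7, 8} → MIN(m.hire_year)=2014
  5: ids {2, 3, 6} → MIN(m.hire_year)=2020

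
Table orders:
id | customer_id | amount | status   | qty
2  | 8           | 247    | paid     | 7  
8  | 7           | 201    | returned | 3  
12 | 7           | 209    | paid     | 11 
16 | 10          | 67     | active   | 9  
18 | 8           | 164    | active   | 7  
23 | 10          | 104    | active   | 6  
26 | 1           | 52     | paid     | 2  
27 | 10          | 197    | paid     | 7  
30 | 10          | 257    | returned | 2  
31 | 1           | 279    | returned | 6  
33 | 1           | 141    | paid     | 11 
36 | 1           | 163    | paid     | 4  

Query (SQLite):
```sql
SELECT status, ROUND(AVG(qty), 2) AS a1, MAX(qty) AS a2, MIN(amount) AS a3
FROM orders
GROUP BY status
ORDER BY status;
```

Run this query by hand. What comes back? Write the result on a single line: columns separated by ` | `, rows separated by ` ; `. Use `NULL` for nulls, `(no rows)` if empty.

Group orders by status.
Per group compute: ROUND(AVG(qty), 2), MAX(qty), MIN(amount).
  active: ids {16, 18, 23} → ROUND(AVG(qty), 2)=7.33, MAX(qty)=9, MIN(amount)=67
  paid: ids {2, 12, 26, 27, 33, 36} → ROUND(AVG(qty), 2)=7, MAX(qty)=11, MIN(amount)=52
  returned: ids {8, 30, 31} → ROUND(AVG(qty), 2)=3.67, MAX(qty)=6, MIN(amount)=201

active | 7.33 | 9 | 67 ; paid | 7 | 11 | 52 ; returned | 3.67 | 6 | 201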